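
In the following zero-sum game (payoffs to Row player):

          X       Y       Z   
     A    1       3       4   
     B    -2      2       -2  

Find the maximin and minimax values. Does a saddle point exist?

Maximin = 1, Minimax = 1, Saddle: True

Work:
Row minimums: [1, -2] → maximin = 1
Column maximums: [1, 3, 4] → minimax = 1
Saddle point exists! Game value = 1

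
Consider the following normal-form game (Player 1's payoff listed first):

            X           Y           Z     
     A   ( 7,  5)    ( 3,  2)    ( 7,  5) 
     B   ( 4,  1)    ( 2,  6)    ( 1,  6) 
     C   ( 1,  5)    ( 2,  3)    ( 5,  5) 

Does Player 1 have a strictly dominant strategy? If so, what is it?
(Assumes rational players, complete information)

Yes, Player 1's strictly dominant strategy is A

Work:
A strategy strictly dominates another if it gives a strictly higher payoff against every opponent action. Compare each pair of P1's strategies column-by-column:
  A vs B: [7 vs 4, 3 vs 2, 7 vs 1] → A strictly dominates B
  A vs C: [7 vs 1, 3 vs 2, 7 vs 5] → A strictly dominates C
  B vs A: [4 vs 7, 2 vs 3, 1 vs 7] → B does not strictly dominate A (column X: 4 ≤ 7)
  B vs C: [4 vs 1, 2 vs 2, 1 vs 5] → B does not strictly dominate C (column Y: 2 ≤ 2)
  C vs A: [1 vs 7, 2 vs 3, 5 vs 7] → C does not strictly dominate A (column X: 1 ≤ 7)
  C vs B: [1 vs 4, 2 vs 2, 5 vs 1] → C does not strictly dominate B (column X: 1 ≤ 4)
A strictly dominates every other strategy → strictly dominant.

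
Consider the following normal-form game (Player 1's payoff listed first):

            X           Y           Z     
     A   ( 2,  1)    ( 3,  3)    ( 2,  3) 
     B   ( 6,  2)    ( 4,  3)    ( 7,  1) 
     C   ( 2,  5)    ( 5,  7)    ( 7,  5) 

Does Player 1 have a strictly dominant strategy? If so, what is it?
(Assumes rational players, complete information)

No strictly dominant strategy exists for Player 1

Work:
A strategy strictly dominates another if it gives a strictly higher payoff against every opponent action. Compare each pair of P1's strategies column-by-column:
  A vs B: [2 vs 6, 3 vs 4, 2 vs 7] → A does not strictly dominate B (column X: 2 ≤ 6)
  A vs C: [2 vs 2, 3 vs 5, 2 vs 7] → A does not strictly dominate C (column X: 2 ≤ 2)
  B vs A: [6 vs 2, 4 vs 3, 7 vs 2] → B strictly dominates A
  B vs C: [6 vs 2, 4 vs 5, 7 vs 7] → B does not strictly dominate C (column Y: 4 ≤ 5)
  C vs A: [2 vs 2, 5 vs 3, 7 vs 2] → C does not strictly dominate A (column X: 2 ≤ 2)
  C vs B: [2 vs 6, 5 vs 4, 7 vs 7] → C does not strictly dominate B (column X: 2 ≤ 6)
No single strategy strictly dominates all others → no strictly dominant strategy.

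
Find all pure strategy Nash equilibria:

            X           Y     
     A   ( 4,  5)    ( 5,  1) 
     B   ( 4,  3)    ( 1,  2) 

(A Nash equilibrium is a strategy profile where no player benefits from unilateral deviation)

Nash equilibrium: (A, X), (B, X)

Work:
Best responses:
  P1 vs X: payoffs [4, 4] → best response A/B (payoff 4)
  P1 vs Y: payoffs [5, 1] → best response A (payoff 5)
  P2 vs A: payoffs [5, 1] → best response X (payoff 5)
  P2 vs B: payoffs [3, 2] → best response X (payoff 3)
Mutual best responses: (A,X), (B,X) → Nash equilibria.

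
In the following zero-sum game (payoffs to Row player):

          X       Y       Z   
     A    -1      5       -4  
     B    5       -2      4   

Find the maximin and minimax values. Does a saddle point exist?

Maximin = -2, Minimax = 4, Saddle: False

Work:
Row minimums: [-4, -2] → maximin = -2
Column maximums: [5, 5, 4] → minimax = 4
No saddle point (maximin ≠ minimax). Mixed strategy needed.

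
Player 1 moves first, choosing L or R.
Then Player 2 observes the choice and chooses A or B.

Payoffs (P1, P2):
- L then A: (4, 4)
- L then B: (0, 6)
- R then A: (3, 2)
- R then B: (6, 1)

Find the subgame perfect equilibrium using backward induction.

P1 plays R, P2 plays B after L and A after R; Payoff (3, 2)

Work:
Backward induction:
After L: P2 chooses B → P1 gets 0
After R: P2 chooses A → P1 gets 3
P1 chooses R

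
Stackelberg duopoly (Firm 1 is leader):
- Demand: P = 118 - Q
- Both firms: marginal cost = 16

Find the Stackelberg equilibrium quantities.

q₁* (leader) = 51.0, q₂* (follower) = 25.5

Work:
Follower's reaction: q₂ = (a - c - q₁)/2
Leader substitutes: π₁ = q₁·(a - q₁ - (a-c-q₁)/2 - c)
FOC: q₁* = (118 - 16)/2 = 51.00
Then: q₂* = (118 - 16 - 51.0)/2 = 25.50
Leader has first-mover advantage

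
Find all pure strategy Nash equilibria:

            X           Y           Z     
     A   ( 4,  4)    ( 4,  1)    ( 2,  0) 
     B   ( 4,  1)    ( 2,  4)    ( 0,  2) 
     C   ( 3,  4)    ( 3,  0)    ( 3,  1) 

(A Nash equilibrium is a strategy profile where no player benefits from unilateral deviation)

Nash equilibrium: (A, X)

Work:
Best responses:
  P1 vs X: payoffs [4, 4, 3] → best response A/B (payoff 4)
  P1 vs Y: payoffs [4, 2, 3] → best response A (payoff 4)
  P1 vs Z: payoffs [2, 0, 3] → best response C (payoff 3)
  P2 vs A: payoffs [4, 1, 0] → best response X (payoff 4)
  P2 vs B: payoffs [1, 4, 2] → best response Y (payoff 4)
  P2 vs C: payoffs [4, 0, 1] → best response X (payoff 4)
Mutual best responses: (A,X) → Nash equilibria.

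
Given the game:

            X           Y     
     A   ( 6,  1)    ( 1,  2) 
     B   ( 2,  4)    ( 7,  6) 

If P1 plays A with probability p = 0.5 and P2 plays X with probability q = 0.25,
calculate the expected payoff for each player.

E[P1] = 4.0, E[P2] = 3.625

Work:
E[P1] = p·q·π₁(A,X) + p·(1-q)·π₁(A,Y) + (1-p)·q·π₁(B,X) + (1-p)·(1-q)·π₁(B,Y)
= 0.5·0.25·6 + 0.5·0.75·1 + 0.5·0.25·2 + 0.5·0.75·7
= 4.0

E[P2] = 3.625 (similar calculation)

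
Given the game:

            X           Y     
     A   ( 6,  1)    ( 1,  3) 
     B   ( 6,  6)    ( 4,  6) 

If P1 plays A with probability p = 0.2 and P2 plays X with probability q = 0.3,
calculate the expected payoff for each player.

E[P1] = 4.18, E[P2] = 5.28

Work:
E[P1] = p·q·π₁(A,X) + p·(1-q)·π₁(A,Y) + (1-p)·q·π₁(B,X) + (1-p)·(1-q)·π₁(B,Y)
= 0.2·0.3·6 + 0.2·0.7·1 + 0.8·0.3·6 + 0.8·0.7·4
= 4.18

E[P2] = 5.28 (similar calculation)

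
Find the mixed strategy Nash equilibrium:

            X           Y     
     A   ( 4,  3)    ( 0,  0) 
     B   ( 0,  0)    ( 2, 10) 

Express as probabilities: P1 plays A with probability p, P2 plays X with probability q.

p = 0.7692, q = 0.3333

Work:
Find probabilities that make opponent indifferent:
P2 chooses q to make P1 indifferent between A and B
P1 chooses p to make P2 indifferent between X and Y
Mixed NE: P1 plays (A: 0.7692, B: 0.2308), P2 plays (X: 0.3333, Y: 0.6667)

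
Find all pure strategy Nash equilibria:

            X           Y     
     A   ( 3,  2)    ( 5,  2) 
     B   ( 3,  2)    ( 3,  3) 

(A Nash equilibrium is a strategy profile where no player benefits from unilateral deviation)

Nash equilibrium: (A, X), (A, Y)

Work:
Best responses:
  P1 vs X: payoffs [3, 3] → best response A/B (payoff 3)
  P1 vs Y: payoffs [5, 3] → best response A (payoff 5)
  P2 vs A: payoffs [2, 2] → best response X/Y (payoff 2)
  P2 vs B: payoffs [2, 3] → best response Y (payoff 3)
Mutual best responses: (A,X), (A,Y) → Nash equilibria.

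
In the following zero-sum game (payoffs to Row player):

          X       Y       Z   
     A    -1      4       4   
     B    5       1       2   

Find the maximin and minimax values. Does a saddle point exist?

Maximin = 1, Minimax = 4, Saddle: False

Work:
Row minimums: [-1, 1] → maximin = 1
Column maximums: [5, 4, 4] → minimax = 4
No saddle point (maximin ≠ minimax). Mixed strategy needed.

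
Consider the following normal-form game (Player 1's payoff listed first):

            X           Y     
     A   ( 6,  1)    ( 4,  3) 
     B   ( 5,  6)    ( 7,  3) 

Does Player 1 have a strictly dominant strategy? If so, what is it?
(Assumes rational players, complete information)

No strictly dominant strategy exists for Player 1

Work:
A strategy strictly dominates another if it gives a strictly higher payoff against every opponent action. Compare each pair of P1's strategies column-by-column:
  A vs B: [6 vs 5, 4 vs 7] → A does not strictly dominate B (column Y: 4 ≤ 7)
  B vs A: [5 vs 6, 7 vs 4] → B does not strictly dominate A (column X: 5 ≤ 6)
No single strategy strictly dominates all others → no strictly dominant strategy.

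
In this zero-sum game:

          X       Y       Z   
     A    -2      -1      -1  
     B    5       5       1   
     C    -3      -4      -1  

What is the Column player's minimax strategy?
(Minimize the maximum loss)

Column should play Z, value = 1

Work:
Column player minimizes Row's maximum payoff:
Column X: max payoff to Row = 5
Column Y: max payoff to Row = 5
Column Z: max payoff to Row = 1
Minimum is 1, achieved by column Z.
Minimax strategy: Z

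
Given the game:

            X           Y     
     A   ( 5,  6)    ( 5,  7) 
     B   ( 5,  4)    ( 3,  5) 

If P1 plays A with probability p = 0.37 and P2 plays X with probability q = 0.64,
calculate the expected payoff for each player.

E[P1] = 4.5464, E[P2] = 5.1

Work:
E[P1] = p·q·π₁(A,X) + p·(1-q)·π₁(A,Y) + (1-p)·q·π₁(B,X) + (1-p)·(1-q)·π₁(B,Y)
= 0.37·0.64·5 + 0.37·0.36·5 + 0.63·0.64·5 + 0.63·0.36·3
= 4.5464

E[P2] = 5.1 (similar calculation)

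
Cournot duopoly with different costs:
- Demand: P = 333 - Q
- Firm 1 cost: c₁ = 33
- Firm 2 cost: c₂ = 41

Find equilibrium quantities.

q₁* = 102.67, q₂* = 94.67

Work:
Reaction: q₁ = (333 - 33 - q₂)/2
Reaction: q₂ = (333 - 41 - q₁)/2
Solve simultaneously:
q₁* = (333 - 2×33 + 41)/3 = 102.67
q₂* = (333 - 2×41 + 33)/3 = 94.67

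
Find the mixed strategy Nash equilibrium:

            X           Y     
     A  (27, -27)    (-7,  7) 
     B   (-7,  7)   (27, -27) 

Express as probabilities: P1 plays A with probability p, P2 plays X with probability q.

p = 0.5, q = 0.5

Work:
Find probabilities that make opponent indifferent:
P2 chooses q to make P1 indifferent between A and B
P1 chooses p to make P2 indifferent between X and Y
Mixed NE: P1 plays (A: 0.5, B: 0.5), P2 plays (X: 0.5, Y: 0.5)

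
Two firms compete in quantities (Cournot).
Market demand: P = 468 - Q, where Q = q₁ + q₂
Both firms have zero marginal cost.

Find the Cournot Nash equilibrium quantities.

q₁* = q₂* = 156.0; P* = 156.0

Work:
Profit: π_i = P·q_i = (a - q_i - q_j)·q_i
FOC: ∂π_i/∂q_i = a - 2q_i - q_j = 0
Reaction function: q_i = (468 - q_j)/2
Symmetry: q* = 468/3 = 156.0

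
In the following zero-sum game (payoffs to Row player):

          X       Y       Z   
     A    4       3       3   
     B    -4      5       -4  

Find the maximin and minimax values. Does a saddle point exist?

Maximin = 3, Minimax = 3, Saddle: True

Work:
Row minimums: [3, -4] → maximin = 3
Column maximums: [4, 5, 3] → minimax = 3
Saddle point exists! Game value = 3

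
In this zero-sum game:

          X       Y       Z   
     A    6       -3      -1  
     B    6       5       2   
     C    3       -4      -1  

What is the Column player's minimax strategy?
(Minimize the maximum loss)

Column should play Z, value = 2

Work:
Column player minimizes Row's maximum payoff:
Column X: max payoff to Row = 6
Column Y: max payoff to Row = 5
Column Z: max payoff to Row = 2
Minimum is 2, achieved by column Z.
Minimax strategy: Z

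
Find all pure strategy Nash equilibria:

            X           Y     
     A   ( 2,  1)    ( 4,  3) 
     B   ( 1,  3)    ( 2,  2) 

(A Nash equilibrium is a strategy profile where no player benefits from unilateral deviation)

Nash equilibrium: (A, Y)

Work:
Best responses:
  P1 vs X: payoffs [2, 1] → best response A (payoff 2)
  P1 vs Y: payoffs [4, 2] → best response A (payoff 4)
  P2 vs A: payoffs [1, 3] → best response Y (payoff 3)
  P2 vs B: payoffs [3, 2] → best response X (payoff 3)
Mutual best responses: (A,Y) → Nash equilibria.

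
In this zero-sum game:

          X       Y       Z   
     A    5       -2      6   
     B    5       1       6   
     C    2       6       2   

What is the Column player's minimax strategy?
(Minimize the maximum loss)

Column should play X, value = 5

Work:
Column player minimizes Row's maximum payoff:
Column X: max payoff to Row = 5
Column Y: max payoff to Row = 6
Column Z: max payoff to Row = 6
Minimum is 5, achieved by column X.
Minimax strategy: X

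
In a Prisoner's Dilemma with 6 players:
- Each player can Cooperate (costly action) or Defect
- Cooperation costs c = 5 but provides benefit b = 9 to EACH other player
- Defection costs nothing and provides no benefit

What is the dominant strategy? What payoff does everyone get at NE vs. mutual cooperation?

Dominant: Defect; NE payoff = 0; Coop payoff = 40

Work:
Defect dominates (saves cost c = 5, benefit to others is external)
NE: All defect → everyone gets 0
If all cooperate: each receives (5)×9 - 5 = 40
Social dilemma: 40 > 0 but NE gives 0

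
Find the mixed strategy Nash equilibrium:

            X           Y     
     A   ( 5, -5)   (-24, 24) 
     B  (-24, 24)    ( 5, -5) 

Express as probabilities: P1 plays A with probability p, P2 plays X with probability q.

p = 0.5, q = 0.5

Work:
Find probabilities that make opponent indifferent:
P2 chooses q to make P1 indifferent between A and B
P1 chooses p to make P2 indifferent between X and Y
Mixed NE: P1 plays (A: 0.5, B: 0.5), P2 plays (X: 0.5, Y: 0.5)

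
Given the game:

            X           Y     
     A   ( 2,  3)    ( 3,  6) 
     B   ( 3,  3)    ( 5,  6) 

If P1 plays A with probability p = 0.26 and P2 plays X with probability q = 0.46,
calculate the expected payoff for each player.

E[P1] = 3.6796, E[P2] = 4.62

Work:
E[P1] = p·q·π₁(A,X) + p·(1-q)·π₁(A,Y) + (1-p)·q·π₁(B,X) + (1-p)·(1-q)·π₁(B,Y)
= 0.26·0.46·2 + 0.26·0.54·3 + 0.74·0.46·3 + 0.74·0.54·5
= 3.6796

E[P2] = 4.62 (similar calculation)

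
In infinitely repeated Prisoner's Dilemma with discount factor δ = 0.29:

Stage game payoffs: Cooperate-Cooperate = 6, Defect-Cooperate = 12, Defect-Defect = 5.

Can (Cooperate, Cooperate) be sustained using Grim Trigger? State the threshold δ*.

δ* = 0.8571; since δ = 0.29 < 0.8571, cooperation cannot be sustained

Work:
For Grim Trigger:
Cooperate forever: 6/(1-δ)
Defect then punished: 12 + 5·δ/(1-δ)
Need: 6/(1-δ) ≥ 12 + 5·δ/(1-δ)
Solving: δ ≥ (T-R)/(T-P) = (12-6)/(12-5) = 0.8571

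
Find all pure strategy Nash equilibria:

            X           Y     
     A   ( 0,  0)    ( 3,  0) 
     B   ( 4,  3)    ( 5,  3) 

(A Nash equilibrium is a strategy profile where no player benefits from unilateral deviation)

Nash equilibrium: (B, X), (B, Y)

Work:
Best responses:
  P1 vs X: payoffs [0, 4] → best response B (payoff 4)
  P1 vs Y: payoffs [3, 5] → best response B (payoff 5)
  P2 vs A: payoffs [0, 0] → best response X/Y (payoff 0)
  P2 vs B: payoffs [3, 3] → best response X/Y (payoff 3)
Mutual best responses: (B,X), (B,Y) → Nash equilibria.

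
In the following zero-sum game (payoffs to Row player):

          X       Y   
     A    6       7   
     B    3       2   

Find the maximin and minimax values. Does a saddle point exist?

Maximin = 6, Minimax = 6, Saddle: True

Work:
Row minimums: [6, 2] → maximin = 6
Column maximums: [6, 7] → minimax = 6
Saddle point exists! Game value = 6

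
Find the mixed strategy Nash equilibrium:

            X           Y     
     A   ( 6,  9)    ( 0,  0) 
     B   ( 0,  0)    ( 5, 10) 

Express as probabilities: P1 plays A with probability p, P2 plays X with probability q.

p = 0.5263, q = 0.4545

Work:
Find probabilities that make opponent indifferent:
P2 chooses q to make P1 indifferent between A and B
P1 chooses p to make P2 indifferent between X and Y
Mixed NE: P1 plays (A: 0.5263, B: 0.4737), P2 plays (X: 0.4545, Y: 0.5455)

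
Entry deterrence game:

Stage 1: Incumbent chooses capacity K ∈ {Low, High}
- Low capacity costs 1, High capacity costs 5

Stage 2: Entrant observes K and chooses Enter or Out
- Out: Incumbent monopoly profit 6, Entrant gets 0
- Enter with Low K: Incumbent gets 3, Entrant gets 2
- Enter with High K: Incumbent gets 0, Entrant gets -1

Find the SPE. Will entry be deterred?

SPE: (Low, Enter|Low, Out|High); Entry not deterred. Incumbent net profit = 2, Entrant gets 2

Work:
After Low K: Entrant enters (2 > 0)
After High K: Entrant stays out (-1 < 0)
Incumbent: Low → 3−1=2, High → 6−5=1
Incumbent chooses Low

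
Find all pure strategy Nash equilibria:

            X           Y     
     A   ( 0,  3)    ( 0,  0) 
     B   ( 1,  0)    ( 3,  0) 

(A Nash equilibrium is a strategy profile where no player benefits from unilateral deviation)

Nash equilibrium: (B, X), (B, Y)

Work:
Best responses:
  P1 vs X: payoffs [0, 1] → best response B (payoff 1)
  P1 vs Y: payoffs [0, 3] → best response B (payoff 3)
  P2 vs A: payoffs [3, 0] → best response X (payoff 3)
  P2 vs B: payoffs [0, 0] → best response X/Y (payoff 0)
Mutual best responses: (B,X), (B,Y) → Nash equilibria.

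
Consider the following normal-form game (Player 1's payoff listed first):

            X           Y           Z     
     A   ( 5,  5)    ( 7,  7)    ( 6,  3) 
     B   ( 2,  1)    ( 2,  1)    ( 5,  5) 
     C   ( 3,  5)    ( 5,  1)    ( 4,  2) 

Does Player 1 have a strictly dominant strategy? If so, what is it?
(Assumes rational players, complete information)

Yes, Player 1's strictly dominant strategy is A

Work:
A strategy strictly dominates another if it gives a strictly higher payoff against every opponent action. Compare each pair of P1's strategies column-by-column:
  A vs B: [5 vs 2, 7 vs 2, 6 vs 5] → A strictly dominates B
  A vs C: [5 vs 3, 7 vs 5, 6 vs 4] → A strictly dominates C
  B vs A: [2 vs 5, 2 vs 7, 5 vs 6] → B does not strictly dominate A (column X: 2 ≤ 5)
  B vs C: [2 vs 3, 2 vs 5, 5 vs 4] → B does not strictly dominate C (column X: 2 ≤ 3)
  C vs A: [3 vs 5, 5 vs 7, 4 vs 6] → C does not strictly dominate A (column X: 3 ≤ 5)
  C vs B: [3 vs 2, 5 vs 2, 4 vs 5] → C does not strictly dominate B (column Z: 4 ≤ 5)
A strictly dominates every other strategy → strictly dominant.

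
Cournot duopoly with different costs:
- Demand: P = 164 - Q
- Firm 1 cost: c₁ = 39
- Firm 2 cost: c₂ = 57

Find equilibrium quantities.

q₁* = 47.67, q₂* = 29.67

Work:
Reaction: q₁ = (164 - 39 - q₂)/2
Reaction: q₂ = (164 - 57 - q₁)/2
Solve simultaneously:
q₁* = (164 - 2×39 + 57)/3 = 47.67
q₂* = (164 - 2×57 + 39)/3 = 29.67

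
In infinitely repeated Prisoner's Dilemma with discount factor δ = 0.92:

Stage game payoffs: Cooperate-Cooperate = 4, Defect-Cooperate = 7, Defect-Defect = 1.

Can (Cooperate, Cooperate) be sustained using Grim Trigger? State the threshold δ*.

δ* = 0.5; since δ = 0.92 ≥ 0.5, cooperation can be sustained

Work:
For Grim Trigger:
Cooperate forever: 4/(1-δ)
Defect then punished: 7 + 1·δ/(1-δ)
Need: 4/(1-δ) ≥ 7 + 1·δ/(1-δ)
Solving: δ ≥ (T-R)/(T-P) = (7-4)/(7-1) = 0.5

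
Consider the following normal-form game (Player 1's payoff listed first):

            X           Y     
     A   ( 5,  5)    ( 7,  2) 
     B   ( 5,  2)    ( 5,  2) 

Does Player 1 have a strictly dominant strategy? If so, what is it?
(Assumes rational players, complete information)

No strictly dominant strategy exists for Player 1

Work:
A strategy strictly dominates another if it gives a strictly higher payoff against every opponent action. Compare each pair of P1's strategies column-by-column:
  A vs B: [5 vs 5, 7 vs 5] → A does not strictly dominate B (column X: 5 ≤ 5)
  B vs A: [5 vs 5, 5 vs 7] → B does not strictly dominate A (column X: 5 ≤ 5)
No single strategy strictly dominates all others → no strictly dominant strategy.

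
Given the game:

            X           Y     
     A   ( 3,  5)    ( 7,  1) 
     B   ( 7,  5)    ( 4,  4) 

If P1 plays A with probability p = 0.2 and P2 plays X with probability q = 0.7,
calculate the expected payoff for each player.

E[P1] = 5.72, E[P2] = 4.52

Work:
E[P1] = p·q·π₁(A,X) + p·(1-q)·π₁(A,Y) + (1-p)·q·π₁(B,X) + (1-p)·(1-q)·π₁(B,Y)
= 0.2·0.7·3 + 0.2·0.3·7 + 0.8·0.7·7 + 0.8·0.3·4
= 5.72

E[P2] = 4.52 (similar calculation)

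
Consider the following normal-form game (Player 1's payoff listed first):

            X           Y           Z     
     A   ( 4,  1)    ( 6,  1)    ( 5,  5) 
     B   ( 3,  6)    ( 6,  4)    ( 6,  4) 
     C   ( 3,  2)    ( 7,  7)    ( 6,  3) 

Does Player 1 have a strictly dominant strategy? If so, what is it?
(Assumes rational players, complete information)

No strictly dominant strategy exists for Player 1

Work:
A strategy strictly dominates another if it gives a strictly higher payoff against every opponent action. Compare each pair of P1's strategies column-by-column:
  A vs B: [4 vs 3, 6 vs 6, 5 vs 6] → A does not strictly dominate B (column Y: 6 ≤ 6)
  A vs C: [4 vs 3, 6 vs 7, 5 vs 6] → A does not strictly dominate C (column Y: 6 ≤ 7)
  B vs A: [3 vs 4, 6 vs 6, 6 vs 5] → B does not strictly dominate A (column X: 3 ≤ 4)
  B vs C: [3 vs 3, 6 vs 7, 6 vs 6] → B does not strictly dominate C (column X: 3 ≤ 3)
  C vs A: [3 vs 4, 7 vs 6, 6 vs 5] → C does not strictly dominate A (column X: 3 ≤ 4)
  C vs B: [3 vs 3, 7 vs 6, 6 vs 6] → C does not strictly dominate B (column X: 3 ≤ 3)
No single strategy strictly dominates all others → no strictly dominant strategy.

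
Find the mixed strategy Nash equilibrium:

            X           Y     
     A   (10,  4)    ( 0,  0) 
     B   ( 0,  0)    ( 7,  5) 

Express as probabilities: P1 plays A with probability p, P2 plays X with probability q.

p = 0.5556, q = 0.4118

Work:
Find probabilities that make opponent indifferent:
P2 chooses q to make P1 indifferent between A and B
P1 chooses p to make P2 indifferent between X and Y
Mixed NE: P1 plays (A: 0.5556, B: 0.4444), P2 plays (X: 0.4118, Y: 0.5882)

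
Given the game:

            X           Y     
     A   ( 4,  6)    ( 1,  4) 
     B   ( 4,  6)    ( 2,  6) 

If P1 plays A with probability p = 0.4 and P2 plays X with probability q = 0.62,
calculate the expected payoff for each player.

E[P1] = 3.088, E[P2] = 5.696

Work:
E[P1] = p·q·π₁(A,X) + p·(1-q)·π₁(A,Y) + (1-p)·q·π₁(B,X) + (1-p)·(1-q)·π₁(B,Y)
= 0.4·0.62·4 + 0.4·0.38·1 + 0.6·0.62·4 + 0.6·0.38·2
= 3.088

E[P2] = 5.696 (similar calculation)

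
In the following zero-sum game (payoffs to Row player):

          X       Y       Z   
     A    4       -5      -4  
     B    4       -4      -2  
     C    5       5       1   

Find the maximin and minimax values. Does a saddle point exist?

Maximin = 1, Minimax = 1, Saddle: True

Work:
Row minimums: [-5, -4, 1] → maximin = 1
Column maximums: [5, 5, 1] → minimax = 1
Saddle point exists! Game value = 1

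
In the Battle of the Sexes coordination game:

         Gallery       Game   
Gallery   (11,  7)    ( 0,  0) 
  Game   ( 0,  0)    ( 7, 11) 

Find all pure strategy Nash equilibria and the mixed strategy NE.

Pure NE: (Gallery, Gallery) and (Game, Game); Mixed NE: p = 0.6111, q = 0.3889

Work:
Check pure NE:
(Gallery, Gallery): (11, 7) - no unilateral deviation beneficial
(Game, Game): (7, 11) - no unilateral deviation beneficial
Mixed NE: P1 plays Gallery with p = 0.6111, P2 plays Gallery with q = 0.3889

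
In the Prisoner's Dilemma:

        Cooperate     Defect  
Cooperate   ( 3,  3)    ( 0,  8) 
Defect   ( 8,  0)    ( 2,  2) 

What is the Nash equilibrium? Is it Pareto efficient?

(Defect, Defect) is NE; not Pareto efficient

Work:
Defect dominates Cooperate for both players:
If P2 cooperates: Defect (8) > Cooperate (3)
If P2 defects: Defect (2) > Cooperate (0)
NE: (Defect, Defect) with payoff (2, 2)
But (Cooperate, Cooperate) = (3, 3) Pareto dominates (2, 2)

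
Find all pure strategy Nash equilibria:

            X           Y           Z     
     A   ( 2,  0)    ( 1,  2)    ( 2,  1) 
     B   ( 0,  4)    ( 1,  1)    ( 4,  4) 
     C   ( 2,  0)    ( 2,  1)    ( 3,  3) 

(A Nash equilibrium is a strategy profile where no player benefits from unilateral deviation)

Nash equilibrium: (B, Z)

Work:
Best responses:
  P1 vs X: payoffs [2, 0, 2] → best response A/C (payoff 2)
  P1 vs Y: payoffs [1, 1, 2] → best response C (payoff 2)
  P1 vs Z: payoffs [2, 4, 3] → best response B (payoff 4)
  P2 vs A: payoffs [0, 2, 1] → best response Y (payoff 2)
  P2 vs B: payoffs [4, 1, 4] → best response X/Z (payoff 4)
  P2 vs C: payoffs [0, 1, 3] → best response Z (payoff 3)
Mutual best responses: (B,Z) → Nash equilibria.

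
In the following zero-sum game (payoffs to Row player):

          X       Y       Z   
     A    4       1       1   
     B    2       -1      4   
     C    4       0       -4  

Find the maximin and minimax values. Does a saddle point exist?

Maximin = 1, Minimax = 1, Saddle: True

Work:
Row minimums: [1, -1, -4] → maximin = 1
Column maximums: [4, 1, 4] → minimax = 1
Saddle point exists! Game value = 1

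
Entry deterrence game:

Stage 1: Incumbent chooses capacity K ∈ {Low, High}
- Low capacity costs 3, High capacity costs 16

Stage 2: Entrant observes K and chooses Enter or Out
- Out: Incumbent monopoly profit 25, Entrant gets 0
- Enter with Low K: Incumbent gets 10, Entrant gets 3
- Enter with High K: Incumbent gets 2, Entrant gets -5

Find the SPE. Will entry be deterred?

SPE: (High, Enter|Low, Out|High); Entry deterred. Incumbent net profit = 9

Work:
After Low K: Entrant enters (3 > 0)
After High K: Entrant stays out (-5 < 0)
Incumbent: Low → 10−3=7, High → 25−16=9
Incumbent chooses High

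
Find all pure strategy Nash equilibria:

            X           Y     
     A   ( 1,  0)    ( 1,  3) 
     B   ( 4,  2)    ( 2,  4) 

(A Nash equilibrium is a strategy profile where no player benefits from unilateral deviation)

Nash equilibrium: (B, Y)

Work:
Best responses:
  P1 vs X: payoffs [1, 4] → best response B (payoff 4)
  P1 vs Y: payoffs [1, 2] → best response B (payoff 2)
  P2 vs A: payoffs [0, 3] → best response Y (payoff 3)
  P2 vs B: payoffs [2, 4] → best response Y (payoff 4)
Mutual best responses: (B,Y) → Nash equilibria.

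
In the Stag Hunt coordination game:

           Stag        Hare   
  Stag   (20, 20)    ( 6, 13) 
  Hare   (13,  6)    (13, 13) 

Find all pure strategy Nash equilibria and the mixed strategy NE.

Pure NE: (Stag, Stag) and (Hare, Hare); Mixed NE: p = 0.5, q = 0.5

Work:
Check pure NE:
(Stag, Stag): (20, 20) - no unilateral deviation beneficial
(Hare, Hare): (13, 13) - no unilateral deviation beneficial
Mixed NE: P1 plays Stag with p = 0.5, P2 plays Stag with q = 0.5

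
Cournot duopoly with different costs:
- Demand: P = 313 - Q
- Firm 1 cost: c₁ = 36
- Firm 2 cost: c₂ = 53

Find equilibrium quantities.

q₁* = 98.0, q₂* = 81.0

Work:
Reaction: q₁ = (313 - 36 - q₂)/2
Reaction: q₂ = (313 - 53 - q₁)/2
Solve simultaneously:
q₁* = (313 - 2×36 + 53)/3 = 98.0
q₂* = (313 - 2×53 + 36)/3 = 81.0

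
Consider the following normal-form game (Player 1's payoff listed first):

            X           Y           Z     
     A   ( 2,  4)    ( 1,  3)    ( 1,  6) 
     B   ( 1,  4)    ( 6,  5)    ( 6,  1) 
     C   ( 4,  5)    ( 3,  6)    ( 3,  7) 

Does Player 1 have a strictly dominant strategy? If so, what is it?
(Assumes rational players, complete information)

No strictly dominant strategy exists for Player 1

Work:
A strategy strictly dominates another if it gives a strictly higher payoff against every opponent action. Compare each pair of P1's strategies column-by-column:
  A vs B: [2 vs 1, 1 vs 6, 1 vs 6] → A does not strictly dominate B (column Y: 1 ≤ 6)
  A vs C: [2 vs 4, 1 vs 3, 1 vs 3] → A does not strictly dominate C (column X: 2 ≤ 4)
  B vs A: [1 vs 2, 6 vs 1, 6 vs 1] → B does not strictly dominate A (column X: 1 ≤ 2)
  B vs C: [1 vs 4, 6 vs 3, 6 vs 3] → B does not strictly dominate C (column X: 1 ≤ 4)
  C vs A: [4 vs 2, 3 vs 1, 3 vs 1] → C strictly dominates A
  C vs B: [4 vs 1, 3 vs 6, 3 vs 6] → C does not strictly dominate B (column Y: 3 ≤ 6)
No single strategy strictly dominates all others → no strictly dominant strategy.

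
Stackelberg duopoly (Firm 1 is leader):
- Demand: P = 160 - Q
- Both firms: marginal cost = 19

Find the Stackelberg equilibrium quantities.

q₁* (leader) = 70.5, q₂* (follower) = 35.25

Work:
Follower's reaction: q₂ = (a - c - q₁)/2
Leader substitutes: π₁ = q₁·(a - q₁ - (a-c-q₁)/2 - c)
FOC: q₁* = (160 - 19)/2 = 70.50
Then: q₂* = (160 - 19 - 70.5)/2 = 35.25
Leader has first-mover advantage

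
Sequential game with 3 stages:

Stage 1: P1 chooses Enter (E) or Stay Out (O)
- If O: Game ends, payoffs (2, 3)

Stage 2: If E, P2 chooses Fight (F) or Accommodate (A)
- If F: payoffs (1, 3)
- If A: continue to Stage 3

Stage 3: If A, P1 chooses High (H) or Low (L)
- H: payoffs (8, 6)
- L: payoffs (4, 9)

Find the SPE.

SPE: (E, A, H); Outcome (8, 6)

Work:
Stage 3: P1 chooses H (8 vs 4)
Stage 2: P2: F->3, A->6 (anticipating H). Choose A
Stage 1: P1: O->2, E->8 (anticipating A, H). Choose E
SPE path: E -> A -> H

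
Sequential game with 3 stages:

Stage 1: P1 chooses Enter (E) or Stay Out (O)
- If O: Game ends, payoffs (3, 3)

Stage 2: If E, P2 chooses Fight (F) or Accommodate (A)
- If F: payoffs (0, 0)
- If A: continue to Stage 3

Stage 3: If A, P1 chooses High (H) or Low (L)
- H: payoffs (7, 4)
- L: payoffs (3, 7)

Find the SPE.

SPE: (E, A, H); Outcome (7, 4)

Work:
Stage 3: P1 chooses H (7 vs 3)
Stage 2: P2: F->0, A->4 (anticipating H). Choose A
Stage 1: P1: O->3, E->7 (anticipating A, H). Choose E
SPE path: E -> A -> H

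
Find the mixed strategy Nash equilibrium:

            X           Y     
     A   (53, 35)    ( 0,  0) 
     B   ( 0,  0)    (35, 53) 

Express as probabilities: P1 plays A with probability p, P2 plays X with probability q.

p = 0.6023, q = 0.3977

Work:
Find probabilities that make opponent indifferent:
P2 chooses q to make P1 indifferent between A and B
P1 chooses p to make P2 indifferent between X and Y
Mixed NE: P1 plays (A: 0.6023, B: 0.3977), P2 plays (X: 0.3977, Y: 0.6023)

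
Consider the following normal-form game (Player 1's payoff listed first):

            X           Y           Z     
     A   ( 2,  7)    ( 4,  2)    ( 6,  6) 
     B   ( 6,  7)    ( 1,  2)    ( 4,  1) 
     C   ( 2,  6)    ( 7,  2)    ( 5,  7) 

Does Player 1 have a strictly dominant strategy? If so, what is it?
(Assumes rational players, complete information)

No strictly dominant strategy exists for Player 1

Work:
A strategy strictly dominates another if it gives a strictly higher payoff against every opponent action. Compare each pair of P1's strategies column-by-column:
  A vs B: [2 vs 6, 4 vs 1, 6 vs 4] → A does not strictly dominate B (column X: 2 ≤ 6)
  A vs C: [2 vs 2, 4 vs 7, 6 vs 5] → A does not strictly dominate C (column X: 2 ≤ 2)
  B vs A: [6 vs 2, 1 vs 4, 4 vs 6] → B does not strictly dominate A (column Y: 1 ≤ 4)
  B vs C: [6 vs 2, 1 vs 7, 4 vs 5] → B does not strictly dominate C (column Y: 1 ≤ 7)
  C vs A: [2 vs 2, 7 vs 4, 5 vs 6] → C does not strictly dominate A (column X: 2 ≤ 2)
  C vs B: [2 vs 6, 7 vs 1, 5 vs 4] → C does not strictly dominate B (column X: 2 ≤ 6)
No single strategy strictly dominates all others → no strictly dominant strategy.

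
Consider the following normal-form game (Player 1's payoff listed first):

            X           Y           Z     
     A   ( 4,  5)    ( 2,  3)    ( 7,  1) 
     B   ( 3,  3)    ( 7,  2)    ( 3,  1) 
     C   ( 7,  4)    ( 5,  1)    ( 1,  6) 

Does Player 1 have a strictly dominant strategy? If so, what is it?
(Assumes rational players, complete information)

No strictly dominant strategy exists for Player 1

Work:
A strategy strictly dominates another if it gives a strictly higher payoff against every opponent action. Compare each pair of P1's strategies column-by-column:
  A vs B: [4 vs 3, 2 vs 7, 7 vs 3] → A does not strictly dominate B (column Y: 2 ≤ 7)
  A vs C: [4 vs 7, 2 vs 5, 7 vs 1] → A does not strictly dominate C (column X: 4 ≤ 7)
  B vs A: [3 vs 4, 7 vs 2, 3 vs 7] → B does not strictly dominate A (column X: 3 ≤ 4)
  B vs C: [3 vs 7, 7 vs 5, 3 vs 1] → B does not strictly dominate C (column X: 3 ≤ 7)
  C vs A: [7 vs 4, 5 vs 2, 1 vs 7] → C does not strictly dominate A (column Z: 1 ≤ 7)
  C vs B: [7 vs 3, 5 vs 7, 1 vs 3] → C does not strictly dominate B (column Y: 5 ≤ 7)
No single strategy strictly dominates all others → no strictly dominant strategy.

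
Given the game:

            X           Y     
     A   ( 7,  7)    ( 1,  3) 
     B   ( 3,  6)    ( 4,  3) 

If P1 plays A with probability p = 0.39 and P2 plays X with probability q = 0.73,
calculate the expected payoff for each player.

E[P1] = 4.0929, E[P2] = 5.4747

Work:
E[P1] = p·q·π₁(A,X) + p·(1-q)·π₁(A,Y) + (1-p)·q·π₁(B,X) + (1-p)·(1-q)·π₁(B,Y)
= 0.39·0.73·7 + 0.39·0.27·1 + 0.61·0.73·3 + 0.61·0.27·4
= 4.0929

E[P2] = 5.4747 (similar calculation)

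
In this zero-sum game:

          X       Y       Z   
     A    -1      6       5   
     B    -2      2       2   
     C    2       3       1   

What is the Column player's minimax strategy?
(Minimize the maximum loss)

Column should play X, value = 2

Work:
Column player minimizes Row's maximum payoff:
Column X: max payoff to Row = 2
Column Y: max payoff to Row = 6
Column Z: max payoff to Row = 5
Minimum is 2, achieved by column X.
Minimax strategy: X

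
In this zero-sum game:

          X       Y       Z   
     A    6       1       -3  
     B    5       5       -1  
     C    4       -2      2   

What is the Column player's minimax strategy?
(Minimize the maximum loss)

Column should play Z, value = 2

Work:
Column player minimizes Row's maximum payoff:
Column X: max payoff to Row = 6
Column Y: max payoff to Row = 5
Column Z: max payoff to Row = 2
Minimum is 2, achieved by column Z.
Minimax strategy: Z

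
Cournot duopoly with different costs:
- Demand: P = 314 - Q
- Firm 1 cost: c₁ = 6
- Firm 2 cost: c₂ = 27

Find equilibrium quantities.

q₁* = 109.67, q₂* = 88.67

Work:
Reaction: q₁ = (314 - 6 - q₂)/2
Reaction: q₂ = (314 - 27 - q₁)/2
Solve simultaneously:
q₁* = (314 - 2×6 + 27)/3 = 109.67
q₂* = (314 - 2×27 + 6)/3 = 88.67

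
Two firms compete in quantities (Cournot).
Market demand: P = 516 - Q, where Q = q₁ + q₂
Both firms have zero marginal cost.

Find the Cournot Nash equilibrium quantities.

q₁* = q₂* = 172.0; P* = 172.0

Work:
Profit: π_i = P·q_i = (a - q_i - q_j)·q_i
FOC: ∂π_i/∂q_i = a - 2q_i - q_j = 0
Reaction function: q_i = (516 - q_j)/2
Symmetry: q* = 516/3 = 172.0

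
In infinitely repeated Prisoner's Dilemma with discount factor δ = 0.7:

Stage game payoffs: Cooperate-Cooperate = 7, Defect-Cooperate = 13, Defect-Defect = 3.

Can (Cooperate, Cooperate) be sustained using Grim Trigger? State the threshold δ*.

δ* = 0.6; since δ = 0.7 ≥ 0.6, cooperation can be sustained

Work:
For Grim Trigger:
Cooperate forever: 7/(1-δ)
Defect then punished: 13 + 3·δ/(1-δ)
Need: 7/(1-δ) ≥ 13 + 3·δ/(1-δ)
Solving: δ ≥ (T-R)/(T-P) = (13-7)/(13-3) = 0.6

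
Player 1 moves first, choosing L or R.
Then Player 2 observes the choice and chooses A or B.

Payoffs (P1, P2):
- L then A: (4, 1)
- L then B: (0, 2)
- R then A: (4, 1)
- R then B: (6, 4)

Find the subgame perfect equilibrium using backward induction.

P1 plays R, P2 plays B after L and B after R; Payoff (6, 4)

Work:
Backward induction:
After L: P2 chooses B → P1 gets 0
After R: P2 chooses B → P1 gets 6
P1 chooses R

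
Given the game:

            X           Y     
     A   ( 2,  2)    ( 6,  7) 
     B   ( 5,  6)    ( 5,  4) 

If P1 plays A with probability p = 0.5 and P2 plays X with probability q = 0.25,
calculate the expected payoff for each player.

E[P1] = 5.0, E[P2] = 5.125

Work:
E[P1] = p·q·π₁(A,X) + p·(1-q)·π₁(A,Y) + (1-p)·q·π₁(B,X) + (1-p)·(1-q)·π₁(B,Y)
= 0.5·0.25·2 + 0.5·0.75·6 + 0.5·0.25·5 + 0.5·0.75·5
= 5.0

E[P2] = 5.125 (similar calculation)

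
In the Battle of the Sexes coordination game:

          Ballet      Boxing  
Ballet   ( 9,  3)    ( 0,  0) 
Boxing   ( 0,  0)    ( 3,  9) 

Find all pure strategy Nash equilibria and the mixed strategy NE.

Pure NE: (Ballet, Ballet) and (Boxing, Boxing); Mixed NE: p = 0.75, q = 0.25

Work:
Check pure NE:
(Ballet, Ballet): (9, 3) - no unilateral deviation beneficial
(Boxing, Boxing): (3, 9) - no unilateral deviation beneficial
Mixed NE: P1 plays Ballet with p = 0.75, P2 plays Ballet with q = 0.25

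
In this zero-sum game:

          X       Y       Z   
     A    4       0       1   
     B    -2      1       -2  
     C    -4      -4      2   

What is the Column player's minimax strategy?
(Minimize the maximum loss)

Column should play Y, value = 1

Work:
Column player minimizes Row's maximum payoff:
Column X: max payoff to Row = 4
Column Y: max payoff to Row = 1
Column Z: max payoff to Row = 2
Minimum is 1, achieved by column Y.
Minimax strategy: Y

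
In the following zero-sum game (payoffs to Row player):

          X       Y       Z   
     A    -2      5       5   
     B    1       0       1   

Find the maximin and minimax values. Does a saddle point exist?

Maximin = 0, Minimax = 1, Saddle: False

Work:
Row minimums: [-2, 0] → maximin = 0
Column maximums: [1, 5, 5] → minimax = 1
No saddle point (maximin ≠ minimax). Mixed strategy needed.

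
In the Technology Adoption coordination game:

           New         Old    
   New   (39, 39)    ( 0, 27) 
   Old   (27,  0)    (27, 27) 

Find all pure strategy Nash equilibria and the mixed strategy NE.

Pure NE: (New, New) and (Old, Old); Mixed NE: p = 0.6923, q = 0.6923

Work:
Check pure NE:
(New, New): (39, 39) - no unilateral deviation beneficial
(Old, Old): (27, 27) - no unilateral deviation beneficial
Mixed NE: P1 plays New with p = 0.6923, P2 plays New with q = 0.6923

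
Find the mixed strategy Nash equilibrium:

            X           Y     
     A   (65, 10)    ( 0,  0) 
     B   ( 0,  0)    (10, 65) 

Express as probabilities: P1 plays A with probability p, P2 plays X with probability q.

p = 0.8667, q = 0.1333

Work:
Find probabilities that make opponent indifferent:
P2 chooses q to make P1 indifferent between A and B
P1 chooses p to make P2 indifferent between X and Y
Mixed NE: P1 plays (A: 0.8667, B: 0.1333), P2 plays (X: 0.1333, Y: 0.8667)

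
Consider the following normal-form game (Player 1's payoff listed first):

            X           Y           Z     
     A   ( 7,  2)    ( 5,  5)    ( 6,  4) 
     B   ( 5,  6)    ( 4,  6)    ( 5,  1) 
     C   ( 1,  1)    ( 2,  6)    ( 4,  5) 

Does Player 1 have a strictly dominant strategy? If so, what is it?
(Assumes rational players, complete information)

Yes, Player 1's strictly dominant strategy is A

Work:
A strategy strictly dominates another if it gives a strictly higher payoff against every opponent action. Compare each pair of P1's strategies column-by-column:
  A vs B: [7 vs 5, 5 vs 4, 6 vs 5] → A strictly dominates B
  A vs C: [7 vs 1, 5 vs 2, 6 vs 4] → A strictly dominates C
  B vs A: [5 vs 7, 4 vs 5, 5 vs 6] → B does not strictly dominate A (column X: 5 ≤ 7)
  B vs C: [5 vs 1, 4 vs 2, 5 vs 4] → B strictly dominates C
  C vs A: [1 vs 7, 2 vs 5, 4 vs 6] → C does not strictly dominate A (column X: 1 ≤ 7)
  C vs B: [1 vs 5, 2 vs 4, 4 vs 5] → C does not strictly dominate B (column X: 1 ≤ 5)
A strictly dominates every other strategy → strictly dominant.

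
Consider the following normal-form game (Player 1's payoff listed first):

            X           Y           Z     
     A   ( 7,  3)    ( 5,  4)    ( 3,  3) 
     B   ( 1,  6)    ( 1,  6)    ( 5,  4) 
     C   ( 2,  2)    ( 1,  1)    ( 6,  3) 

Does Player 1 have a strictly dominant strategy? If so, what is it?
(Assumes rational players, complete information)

No strictly dominant strategy exists for Player 1

Work:
A strategy strictly dominates another if it gives a strictly higher payoff against every opponent action. Compare each pair of P1's strategies column-by-column:
  A vs B: [7 vs 1, 5 vs 1, 3 vs 5] → A does not strictly dominate B (column Z: 3 ≤ 5)
  A vs C: [7 vs 2, 5 vs 1, 3 vs 6] → A does not strictly dominate C (column Z: 3 ≤ 6)
  B vs A: [1 vs 7, 1 vs 5, 5 vs 3] → B does not strictly dominate A (column X: 1 ≤ 7)
  B vs C: [1 vs 2, 1 vs 1, 5 vs 6] → B does not strictly dominate C (column X: 1 ≤ 2)
  C vs A: [2 vs 7, 1 vs 5, 6 vs 3] → C does not strictly dominate A (column X: 2 ≤ 7)
  C vs B: [2 vs 1, 1 vs 1, 6 vs 5] → C does not strictly dominate B (column Y: 1 ≤ 1)
No single strategy strictly dominates all others → no strictly dominant strategy.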